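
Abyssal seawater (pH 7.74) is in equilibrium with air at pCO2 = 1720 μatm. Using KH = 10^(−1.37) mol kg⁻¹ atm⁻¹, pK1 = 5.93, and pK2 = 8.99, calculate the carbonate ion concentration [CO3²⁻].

[CO2*] = KH · pCO2 = 10^(−1.37) × 1720×10^-6 = 7.337×10^-5 mol/kg
α₀ = 1/(1 + K1/[H⁺] + K1K2/[H⁺]²) = 1/(1 + 10^+1.81 + 10^+0.56) = 0.01445
DIC = [CO2*]/α₀ = 7.337×10^-5 / 0.01445 = 5.077 mmol/kg
[CO3²⁻] = α₂·DIC; α₂ = 0.05247, so [CO3²⁻] = 0.05247 × 5.077 = 0.266 mmol/kg

[CO3²⁻] = 0.266 mmol/kg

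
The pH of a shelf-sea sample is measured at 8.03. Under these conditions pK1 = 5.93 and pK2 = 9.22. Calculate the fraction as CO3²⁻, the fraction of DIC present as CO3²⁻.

α₂ = 1 / (1 + [H⁺]/K2 + [H⁺]²/(K1K2)) = 1 / (1 + 10^+1.19 + 10^-0.91)
   = 1 / (1 + 15.488 + 0.12303) = 1/16.611 = 0.06020

α₂ = 0.0602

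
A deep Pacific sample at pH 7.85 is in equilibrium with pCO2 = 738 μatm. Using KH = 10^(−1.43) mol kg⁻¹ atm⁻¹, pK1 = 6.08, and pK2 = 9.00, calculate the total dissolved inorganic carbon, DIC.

DIC = 1.76 mmol/kg

[CO2*] = KH · pCO2 = 10^(−1.43) × 738×10^-6 = 2.742×10^-5 mol/kg
α₀ = 1/(1 + K1/[H⁺] + K1K2/[H⁺]²) = 1/(1 + 10^+1.77 + 10^+0.62) = 0.01561
DIC = [CO2*]/α₀ = 2.742×10^-5 / 0.01561 = 1.76 mmol/kg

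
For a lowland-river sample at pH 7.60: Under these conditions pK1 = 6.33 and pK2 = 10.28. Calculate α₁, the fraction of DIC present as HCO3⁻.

α₁ = 0.947

α₁ = 1 / (1 + [H⁺]/K1 + K2/[H⁺]) = 1 / (1 + 10^-1.27 + 10^-2.68)
   = 1 / (1 + 0.053703 + 0.0020893) = 1/1.0558 = 0.9472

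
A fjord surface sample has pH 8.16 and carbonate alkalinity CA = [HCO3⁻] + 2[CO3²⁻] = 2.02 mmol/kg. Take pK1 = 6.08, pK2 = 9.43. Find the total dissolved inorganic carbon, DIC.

CA = [HCO3⁻] + 2[CO3²⁻] = (α₁ + 2α₂)·DIC
At pH 8.16: [H⁺]/K1 = 10^-2.08 = 0.0083176, K2/[H⁺] = 10^-1.27 = 0.053703
α₁ = 1/(1 + 0.0083176 + 0.053703) = 1/1.0620 = 0.9416; α₂ = α₁·K2/[H⁺] = 0.05057
α₁ + 2α₂ = 1.0427
DIC = CA / (α₁ + 2α₂) = 2.02 / 1.0427 = 1.94 mmol/kg

DIC = 1.94 mmol/kg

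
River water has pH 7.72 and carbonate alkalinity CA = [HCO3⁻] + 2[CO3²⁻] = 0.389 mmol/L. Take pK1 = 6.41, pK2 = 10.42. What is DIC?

DIC = 0.407 mmol/L

CA = [HCO3⁻] + 2[CO3²⁻] = (α₁ + 2α₂)·DIC
At pH 7.72: [H⁺]/K1 = 10^-1.31 = 0.048978, K2/[H⁺] = 10^-2.70 = 0.0019953
α₁ = 1/(1 + 0.048978 + 0.0019953) = 1/1.0510 = 0.9515; α₂ = α₁·K2/[H⁺] = 0.001898
α₁ + 2α₂ = 0.9553
DIC = CA / (α₁ + 2α₂) = 0.389 / 0.9553 = 0.407 mmol/L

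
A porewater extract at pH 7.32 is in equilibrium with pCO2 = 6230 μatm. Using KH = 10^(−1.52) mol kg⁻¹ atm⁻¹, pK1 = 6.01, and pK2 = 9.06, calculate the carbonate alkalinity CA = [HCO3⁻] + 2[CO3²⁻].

CA = 3.98 mmol/kg

[CO2*] = KH · pCO2 = 10^(−1.52) × 6230×10^-6 = 1.881×10^-4 mol/kg
α₀ = 1/(1 + K1/[H⁺] + K1K2/[H⁺]²) = 1/(1 + 10^+1.31 + 10^-0.43) = 0.04589
DIC = [CO2*]/α₀ = 1.881×10^-4 / 0.04589 = 4.099 mmol/kg
CA = (α₁ + 2α₂)·DIC = (0.9371 + 2×0.01705) × 4.099 = 3.98 mmol/kg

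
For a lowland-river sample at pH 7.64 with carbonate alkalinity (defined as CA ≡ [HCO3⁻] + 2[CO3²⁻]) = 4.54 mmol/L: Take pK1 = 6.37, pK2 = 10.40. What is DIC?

CA = [HCO3⁻] + 2[CO3²⁻] = (α₁ + 2α₂)·DIC
At pH 7.64: [H⁺]/K1 = 10^-1.27 = 0.053703, K2/[H⁺] = 10^-2.76 = 0.0017378
α₁ = 1/(1 + 0.053703 + 0.0017378) = 1/1.0554 = 0.9475; α₂ = α₁·K2/[H⁺] = 0.001647
α₁ + 2α₂ = 0.9508
DIC = CA / (α₁ + 2α₂) = 4.54 / 0.9508 = 4.78 mmol/L

DIC = 4.78 mmol/L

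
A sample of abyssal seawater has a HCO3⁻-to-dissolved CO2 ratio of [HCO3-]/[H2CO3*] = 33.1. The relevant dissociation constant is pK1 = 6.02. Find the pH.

pH = 7.54

From K1 = [H⁺][HCO3-]/[H2CO3*]:  pH = pK1 + log₁₀([HCO3-]/[H2CO3*])
log₁₀(33.1) = +1.520
pH = 6.02 + (+1.520) = 7.54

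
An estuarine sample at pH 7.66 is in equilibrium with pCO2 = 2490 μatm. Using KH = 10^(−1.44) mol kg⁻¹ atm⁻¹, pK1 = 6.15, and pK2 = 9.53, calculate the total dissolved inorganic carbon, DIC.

DIC = 3.06 mmol/kg

[CO2*] = KH · pCO2 = 10^(−1.44) × 2490×10^-6 = 9.041×10^-5 mol/kg
α₀ = 1/(1 + K1/[H⁺] + K1K2/[H⁺]²) = 1/(1 + 10^+1.51 + 10^-0.36) = 0.02959
DIC = [CO2*]/α₀ = 9.041×10^-5 / 0.02959 = 3.06 mmol/kg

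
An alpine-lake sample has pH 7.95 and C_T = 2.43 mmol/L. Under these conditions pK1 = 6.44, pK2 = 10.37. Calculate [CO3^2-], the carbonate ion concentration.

[CO3²⁻] = 8.93 μmol/L

α₂ = 1 / (1 + [H⁺]/K2 + [H⁺]²/(K1K2)) = 1 / (1 + 10^+2.42 + 10^+0.91)
   = 1 / (1 + 263.03 + 8.1283) = 1/272.16 = 0.003674
[CO3²⁻] = α₂ × DIC = 0.003674 × 2.43 = 0.00893 mmol/L = 8.93 μmol/L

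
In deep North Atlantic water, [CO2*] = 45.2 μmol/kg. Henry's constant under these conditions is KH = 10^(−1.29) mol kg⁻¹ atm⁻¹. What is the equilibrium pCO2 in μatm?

pCO2 = 881 μatm

KH = 10^(−1.29) = 5.129×10^-2 mol kg⁻¹ atm⁻¹
pCO2 = [CO2*]/KH = 45.2×10^-6 / 5.129×10^-2 = 8.81×10^-4 atm = 881 μatm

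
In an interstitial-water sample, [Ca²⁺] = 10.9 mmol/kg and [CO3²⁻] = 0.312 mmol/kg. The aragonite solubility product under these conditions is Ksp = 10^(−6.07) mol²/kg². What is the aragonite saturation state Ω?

Ksp = 10^(−6.07) = 8.511×10^-7
Ω = [Ca²⁺][CO3²⁻]/Ksp = (10.9×10^-3)(0.312×10^-3) / 8.511×10^-7 = 4.00

Ω = 4.00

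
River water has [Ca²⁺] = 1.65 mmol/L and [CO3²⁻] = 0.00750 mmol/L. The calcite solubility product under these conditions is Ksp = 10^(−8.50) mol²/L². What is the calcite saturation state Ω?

Ω = 3.91

Ksp = 10^(−8.50) = 3.162×10^-9
Ω = [Ca²⁺][CO3²⁻]/Ksp = (1.65×10^-3)(0.00750×10^-3) / 3.162×10^-9 = 3.91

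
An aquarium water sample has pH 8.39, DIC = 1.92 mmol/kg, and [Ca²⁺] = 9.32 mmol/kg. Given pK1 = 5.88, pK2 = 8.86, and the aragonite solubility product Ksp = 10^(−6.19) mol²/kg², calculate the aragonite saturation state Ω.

α₂ = 1 / (1 + [H⁺]/K2 + [H⁺]²/(K1K2)) = 1 / (1 + 10^+0.47 + 10^-2.04)
   = 1 / (1 + 2.9512 + 0.0091201) = 1/3.9603 = 0.2525
[CO3²⁻] = α₂ × DIC = 0.2525 × 1.92 = 0.4848 mmol/kg
Ksp = 10^(−6.19) = 6.457×10^-7
Ω = [Ca²⁺][CO3²⁻]/Ksp = (9.32×10^-3)(4.848×10^-4) / 6.457×10^-7 = 7.00

Ω = 7.00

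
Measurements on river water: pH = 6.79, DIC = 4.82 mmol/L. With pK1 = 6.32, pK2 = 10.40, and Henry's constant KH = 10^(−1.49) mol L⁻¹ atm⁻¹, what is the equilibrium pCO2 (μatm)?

α₀ = 1 / (1 + K1/[H⁺] + K1K2/[H⁺]²) = 1 / (1 + 10^+0.47 + 10^-3.14)
   = 1 / (1 + 2.9512 + 0.00072444) = 1/3.9519 = 0.2530
[CO2*] = α₀ × DIC = 0.2530 × 4.82 = 1.220 mmol/L
pCO2 = [CO2*]/KH = 1.220×10^-3 / 3.236×10^-2 = 3.77×10^4 μatm

pCO2 = 3.77×10^4 μatm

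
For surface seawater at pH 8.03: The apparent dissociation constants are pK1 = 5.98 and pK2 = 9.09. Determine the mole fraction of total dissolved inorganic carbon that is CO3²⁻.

α₂ = 1 / (1 + [H⁺]/K2 + [H⁺]²/(K1K2)) = 1 / (1 + 10^+1.06 + 10^-0.99)
   = 1 / (1 + 11.482 + 0.10233) = 1/12.584 = 0.07947

α₂ = 0.0795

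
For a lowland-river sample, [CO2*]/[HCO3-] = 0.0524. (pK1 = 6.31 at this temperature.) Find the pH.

From K1 = [H⁺][HCO3-]/[CO2*]:  pH = pK1 − log₁₀([CO2*]/[HCO3-])
log₁₀(0.0524) = -1.281
pH = 6.31 − (-1.281) = 7.59

pH = 7.59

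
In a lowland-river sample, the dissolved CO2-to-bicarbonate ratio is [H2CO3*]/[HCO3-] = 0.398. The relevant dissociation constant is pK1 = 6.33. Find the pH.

From K1 = [H⁺][HCO3-]/[H2CO3*]:  pH = pK1 − log₁₀([H2CO3*]/[HCO3-])
log₁₀(0.398) = -0.400
pH = 6.33 − (-0.400) = 6.73

pH = 6.73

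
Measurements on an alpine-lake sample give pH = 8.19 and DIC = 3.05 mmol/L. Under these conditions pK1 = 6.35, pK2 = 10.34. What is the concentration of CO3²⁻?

[CO3²⁻] = 0.0211 mmol/L

α₂ = 1 / (1 + [H⁺]/K2 + [H⁺]²/(K1K2)) = 1 / (1 + 10^+2.15 + 10^+0.31)
   = 1 / (1 + 141.25 + 2.0417) = 1/144.30 = 0.006930
[CO3²⁻] = α₂ × DIC = 0.006930 × 3.05 = 0.0211 mmol/L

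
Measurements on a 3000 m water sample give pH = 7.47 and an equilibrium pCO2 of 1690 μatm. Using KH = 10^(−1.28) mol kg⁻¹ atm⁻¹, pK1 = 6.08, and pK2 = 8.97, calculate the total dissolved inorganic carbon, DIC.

[CO2*] = KH · pCO2 = 10^(−1.28) × 1690×10^-6 = 8.869×10^-5 mol/kg
α₀ = 1/(1 + K1/[H⁺] + K1K2/[H⁺]²) = 1/(1 + 10^+1.39 + 10^-0.11) = 0.03799
DIC = [CO2*]/α₀ = 8.869×10^-5 / 0.03799 = 2.33 mmol/kg

DIC = 2.33 mmol/kg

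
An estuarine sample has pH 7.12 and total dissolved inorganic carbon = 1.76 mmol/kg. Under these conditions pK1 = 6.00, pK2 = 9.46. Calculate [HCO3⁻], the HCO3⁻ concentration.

[HCO3⁻] = 1.63 mmol/kg

α₁ = 1 / (1 + [H⁺]/K1 + K2/[H⁺]) = 1 / (1 + 10^-1.12 + 10^-2.34)
   = 1 / (1 + 0.075858 + 0.0045709) = 1/1.0804 = 0.9256
[HCO3⁻] = α₁ × DIC = 0.9256 × 1.76 = 1.63 mmol/kg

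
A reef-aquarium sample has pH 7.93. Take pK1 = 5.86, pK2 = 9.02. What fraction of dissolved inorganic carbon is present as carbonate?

α₂ = 0.0746

α₂ = 1 / (1 + [H⁺]/K2 + [H⁺]²/(K1K2)) = 1 / (1 + 10^+1.09 + 10^-0.98)
   = 1 / (1 + 12.303 + 0.10471) = 1/13.407 = 0.07459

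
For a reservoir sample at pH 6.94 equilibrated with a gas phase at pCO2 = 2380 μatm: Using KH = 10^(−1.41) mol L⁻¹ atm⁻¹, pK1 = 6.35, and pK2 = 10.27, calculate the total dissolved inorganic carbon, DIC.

[CO2*] = KH · pCO2 = 10^(−1.41) × 2380×10^-6 = 9.259×10^-5 mol/L
α₀ = 1/(1 + K1/[H⁺] + K1K2/[H⁺]²) = 1/(1 + 10^+0.59 + 10^-2.74) = 0.2044
DIC = [CO2*]/α₀ = 9.259×10^-5 / 0.2044 = 0.453 mmol/L

DIC = 0.453 mmol/L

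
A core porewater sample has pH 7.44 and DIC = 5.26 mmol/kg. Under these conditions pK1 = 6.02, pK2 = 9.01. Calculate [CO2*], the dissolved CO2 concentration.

[CO2*] = 0.188 mmol/kg

α₀ = 1 / (1 + K1/[H⁺] + K1K2/[H⁺]²) = 1 / (1 + 10^+1.42 + 10^-0.15)
   = 1 / (1 + 26.303 + 0.70795) = 1/28.011 = 0.03570
[CO2*] = α₀ × DIC = 0.03570 × 5.26 = 0.188 mmol/kg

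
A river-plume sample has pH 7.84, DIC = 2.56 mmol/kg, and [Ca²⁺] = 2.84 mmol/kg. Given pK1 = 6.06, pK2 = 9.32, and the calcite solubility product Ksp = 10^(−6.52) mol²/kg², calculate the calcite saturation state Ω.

α₂ = 1 / (1 + [H⁺]/K2 + [H⁺]²/(K1K2)) = 1 / (1 + 10^+1.48 + 10^-0.30)
   = 1 / (1 + 30.200 + 0.50119) = 1/31.701 = 0.03155
[CO3²⁻] = α₂ × DIC = 0.03155 × 2.56 = 0.08076 mmol/kg
Ksp = 10^(−6.52) = 3.020×10^-7
Ω = [Ca²⁺][CO3²⁻]/Ksp = (2.84×10^-3)(8.076×10^-5) / 3.020×10^-7 = 0.759

Ω = 0.759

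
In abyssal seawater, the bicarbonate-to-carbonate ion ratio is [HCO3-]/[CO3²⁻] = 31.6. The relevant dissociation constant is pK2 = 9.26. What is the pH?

From K2 = [H⁺][CO3²⁻]/[HCO3-]:  pH = pK2 − log₁₀([HCO3-]/[CO3²⁻])
log₁₀(31.6) = +1.500
pH = 9.26 − (+1.500) = 7.76

pH = 7.76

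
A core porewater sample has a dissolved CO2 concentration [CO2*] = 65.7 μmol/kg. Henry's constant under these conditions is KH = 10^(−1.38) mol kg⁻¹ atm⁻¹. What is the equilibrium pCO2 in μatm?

pCO2 = 1580 μatm

KH = 10^(−1.38) = 4.169×10^-2 mol kg⁻¹ atm⁻¹
pCO2 = [CO2*]/KH = 65.7×10^-6 / 4.169×10^-2 = 1.58×10^-3 atm = 1580 μatm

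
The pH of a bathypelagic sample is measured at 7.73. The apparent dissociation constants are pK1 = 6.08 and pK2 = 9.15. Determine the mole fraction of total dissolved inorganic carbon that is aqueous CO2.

α₀ = 0.0211

α₀ = 1 / (1 + K1/[H⁺] + K1K2/[H⁺]²) = 1 / (1 + 10^+1.65 + 10^+0.23)
   = 1 / (1 + 44.668 + 1.6982) = 1/47.367 = 0.02111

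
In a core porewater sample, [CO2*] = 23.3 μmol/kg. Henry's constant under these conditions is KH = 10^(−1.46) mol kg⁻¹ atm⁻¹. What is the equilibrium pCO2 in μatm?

pCO2 = 672 μatm

KH = 10^(−1.46) = 3.467×10^-2 mol kg⁻¹ atm⁻¹
pCO2 = [CO2*]/KH = 23.3×10^-6 / 3.467×10^-2 = 6.72×10^-4 atm = 672 μatm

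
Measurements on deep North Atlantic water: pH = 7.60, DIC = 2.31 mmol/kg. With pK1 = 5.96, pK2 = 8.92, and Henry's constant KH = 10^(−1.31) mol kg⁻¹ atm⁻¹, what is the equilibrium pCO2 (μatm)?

α₀ = 1 / (1 + K1/[H⁺] + K1K2/[H⁺]²) = 1 / (1 + 10^+1.64 + 10^+0.32)
   = 1 / (1 + 43.652 + 2.0893) = 1/46.741 = 0.02139
[CO2*] = α₀ × DIC = 0.02139 × 2.31 = 0.04942 mmol/kg
pCO2 = [CO2*]/KH = 4.942×10^-5 / 4.898×10^-2 = 1010 μatm

pCO2 = 1010 μatm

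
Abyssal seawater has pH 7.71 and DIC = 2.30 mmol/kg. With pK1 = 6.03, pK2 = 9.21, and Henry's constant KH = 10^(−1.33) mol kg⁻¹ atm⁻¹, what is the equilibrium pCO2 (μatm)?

α₀ = 1 / (1 + K1/[H⁺] + K1K2/[H⁺]²) = 1 / (1 + 10^+1.68 + 10^+0.18)
   = 1 / (1 + 47.863 + 1.5136) = 1/50.377 = 0.01985
[CO2*] = α₀ × DIC = 0.01985 × 2.30 = 0.04566 mmol/kg
pCO2 = [CO2*]/KH = 4.566×10^-5 / 4.677×10^-2 = 976 μatm

pCO2 = 976 μatm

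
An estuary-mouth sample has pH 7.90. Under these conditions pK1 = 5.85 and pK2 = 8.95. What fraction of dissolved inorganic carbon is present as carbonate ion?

α₂ = 0.0812

α₂ = 1 / (1 + [H⁺]/K2 + [H⁺]²/(K1K2)) = 1 / (1 + 10^+1.05 + 10^-1.00)
   = 1 / (1 + 11.220 + 0.10000) = 1/12.320 = 0.08117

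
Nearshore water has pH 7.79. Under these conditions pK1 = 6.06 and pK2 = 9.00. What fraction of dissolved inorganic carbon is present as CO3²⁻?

α₂ = 1 / (1 + [H⁺]/K2 + [H⁺]²/(K1K2)) = 1 / (1 + 10^+1.21 + 10^-0.52)
   = 1 / (1 + 16.218 + 0.30200) = 1/17.520 = 0.05708

α₂ = 0.0571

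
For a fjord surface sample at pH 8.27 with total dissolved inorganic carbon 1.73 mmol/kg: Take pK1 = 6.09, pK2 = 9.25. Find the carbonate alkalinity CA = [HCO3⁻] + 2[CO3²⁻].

CA = 1.88 mmol/kg

CA = [HCO3⁻] + 2[CO3²⁻] = (α₁ + 2α₂)·DIC
At pH 8.27: [H⁺]/K1 = 10^-2.18 = 0.0066069, K2/[H⁺] = 10^-0.98 = 0.10471
α₁ = 1/(1 + 0.0066069 + 0.10471) = 1/1.1113 = 0.8998; α₂ = α₁·K2/[H⁺] = 0.09422
α₁ + 2α₂ = 1.0883
CA = 1.0883 × 1.73 = 1.88 mmol/kg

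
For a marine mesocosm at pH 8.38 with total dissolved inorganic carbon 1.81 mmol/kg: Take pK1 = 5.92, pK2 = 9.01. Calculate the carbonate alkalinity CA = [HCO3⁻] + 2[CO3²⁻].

CA = [HCO3⁻] + 2[CO3²⁻] = (α₁ + 2α₂)·DIC
At pH 8.38: [H⁺]/K1 = 10^-2.46 = 0.0034674, K2/[H⁺] = 10^-0.63 = 0.23442
α₁ = 1/(1 + 0.0034674 + 0.23442) = 1/1.2379 = 0.8078; α₂ = α₁·K2/[H⁺] = 0.1894
α₁ + 2α₂ = 1.1866
CA = 1.1866 × 1.81 = 2.15 mmol/kg

CA = 2.15 mmol/kg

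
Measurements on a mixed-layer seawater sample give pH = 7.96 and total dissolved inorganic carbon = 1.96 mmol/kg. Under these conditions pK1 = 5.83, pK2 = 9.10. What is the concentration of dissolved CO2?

α₀ = 1 / (1 + K1/[H⁺] + K1K2/[H⁺]²) = 1 / (1 + 10^+2.13 + 10^+0.99)
   = 1 / (1 + 134.90 + 9.7724) = 1/145.67 = 0.006865
[CO2*] = α₀ × DIC = 0.006865 × 1.96 = 0.0135 mmol/kg = 13.5 μmol/kg

[CO2*] = 13.5 μmol/kg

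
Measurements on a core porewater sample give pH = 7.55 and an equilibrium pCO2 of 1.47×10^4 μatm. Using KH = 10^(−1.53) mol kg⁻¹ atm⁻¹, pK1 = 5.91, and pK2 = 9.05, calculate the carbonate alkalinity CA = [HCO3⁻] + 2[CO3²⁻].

[CO2*] = KH · pCO2 = 10^(−1.53) × 1.47×10^4×10^-6 = 4.338×10^-4 mol/kg
α₀ = 1/(1 + K1/[H⁺] + K1K2/[H⁺]²) = 1/(1 + 10^+1.64 + 10^+0.14) = 0.02172
DIC = [CO2*]/α₀ = 4.338×10^-4 / 0.02172 = 19.97 mmol/kg
CA = (α₁ + 2α₂)·DIC = (0.9483 + 2×0.02999) × 19.97 = 20.1 mmol/kg

CA = 20.1 mmol/kg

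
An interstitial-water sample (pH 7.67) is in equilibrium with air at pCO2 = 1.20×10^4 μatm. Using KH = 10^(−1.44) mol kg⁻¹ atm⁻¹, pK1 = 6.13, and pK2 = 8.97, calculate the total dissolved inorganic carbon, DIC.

[CO2*] = KH · pCO2 = 10^(−1.44) × 1.20×10^4×10^-6 = 4.357×10^-4 mol/kg
α₀ = 1/(1 + K1/[H⁺] + K1K2/[H⁺]²) = 1/(1 + 10^+1.54 + 10^+0.24) = 0.02673
DIC = [CO2*]/α₀ = 4.357×10^-4 / 0.02673 = 16.3 mmol/kg

DIC = 16.3 mmol/kg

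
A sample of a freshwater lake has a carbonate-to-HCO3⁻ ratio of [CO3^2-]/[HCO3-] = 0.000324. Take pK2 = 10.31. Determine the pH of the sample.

From K2 = [H⁺][CO3^2-]/[HCO3-]:  pH = pK2 + log₁₀([CO3^2-]/[HCO3-])
log₁₀(0.000324) = -3.489
pH = 10.31 + (-3.489) = 6.82

pH = 6.82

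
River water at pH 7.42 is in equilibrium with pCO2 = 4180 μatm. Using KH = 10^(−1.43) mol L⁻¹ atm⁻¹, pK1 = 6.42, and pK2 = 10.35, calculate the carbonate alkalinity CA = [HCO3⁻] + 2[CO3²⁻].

[CO2*] = KH · pCO2 = 10^(−1.43) × 4180×10^-6 = 1.553×10^-4 mol/L
α₀ = 1/(1 + K1/[H⁺] + K1K2/[H⁺]²) = 1/(1 + 10^+1.00 + 10^-1.93) = 0.09081
DIC = [CO2*]/α₀ = 1.553×10^-4 / 0.09081 = 1.710 mmol/L
CA = (α₁ + 2α₂)·DIC = (0.9081 + 2×0.001067) × 1.710 = 1.56 mmol/L

CA = 1.56 mmol/L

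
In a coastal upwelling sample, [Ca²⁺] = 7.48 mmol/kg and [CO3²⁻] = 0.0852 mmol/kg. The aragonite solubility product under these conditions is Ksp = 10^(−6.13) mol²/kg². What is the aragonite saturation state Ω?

Ksp = 10^(−6.13) = 7.413×10^-7
Ω = [Ca²⁺][CO3²⁻]/Ksp = (7.48×10^-3)(0.0852×10^-3) / 7.413×10^-7 = 0.860

Ω = 0.860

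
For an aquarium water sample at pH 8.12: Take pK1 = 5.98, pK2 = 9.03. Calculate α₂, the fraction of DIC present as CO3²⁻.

α₂ = 0.109

α₂ = 1 / (1 + [H⁺]/K2 + [H⁺]²/(K1K2)) = 1 / (1 + 10^+0.91 + 10^-1.23)
   = 1 / (1 + 8.1283 + 0.058884) = 1/9.1872 = 0.1088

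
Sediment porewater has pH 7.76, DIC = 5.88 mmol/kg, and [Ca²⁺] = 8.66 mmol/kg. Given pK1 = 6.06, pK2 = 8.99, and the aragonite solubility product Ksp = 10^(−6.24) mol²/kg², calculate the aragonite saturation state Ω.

Ω = 4.83

α₂ = 1 / (1 + [H⁺]/K2 + [H⁺]²/(K1K2)) = 1 / (1 + 10^+1.23 + 10^-0.47)
   = 1 / (1 + 16.982 + 0.33884) = 1/18.321 = 0.05458
[CO3²⁻] = α₂ × DIC = 0.05458 × 5.88 = 0.3209 mmol/kg
Ksp = 10^(−6.24) = 5.754×10^-7
Ω = [Ca²⁺][CO3²⁻]/Ksp = (8.66×10^-3)(3.209×10^-4) / 5.754×10^-7 = 4.83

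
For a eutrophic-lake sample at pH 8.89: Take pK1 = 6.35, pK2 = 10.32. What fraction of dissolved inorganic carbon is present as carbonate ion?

α₂ = 1 / (1 + [H⁺]/K2 + [H⁺]²/(K1K2)) = 1 / (1 + 10^+1.43 + 10^-1.11)
   = 1 / (1 + 26.915 + 0.077625) = 1/27.993 = 0.03572

α₂ = 0.0357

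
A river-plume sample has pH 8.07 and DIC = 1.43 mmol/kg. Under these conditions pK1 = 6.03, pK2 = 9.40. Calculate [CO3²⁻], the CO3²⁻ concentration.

[CO3²⁻] = 0.0633 mmol/kg

α₂ = 1 / (1 + [H⁺]/K2 + [H⁺]²/(K1K2)) = 1 / (1 + 10^+1.33 + 10^-0.71)
   = 1 / (1 + 21.380 + 0.19498) = 1/22.575 = 0.04430
[CO3²⁻] = α₂ × DIC = 0.04430 × 1.43 = 0.0633 mmol/kg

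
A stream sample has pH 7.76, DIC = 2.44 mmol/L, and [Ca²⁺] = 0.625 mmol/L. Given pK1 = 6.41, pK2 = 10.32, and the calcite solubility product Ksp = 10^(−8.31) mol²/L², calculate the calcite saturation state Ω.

α₂ = 1 / (1 + [H⁺]/K2 + [H⁺]²/(K1K2)) = 1 / (1 + 10^+2.56 + 10^+1.21)
   = 1 / (1 + 363.08 + 16.218) = 1/380.30 = 0.002630
[CO3²⁻] = α₂ × DIC = 0.002630 × 2.44 = 0.006416 mmol/L = 6.416 μmol/L
Ksp = 10^(−8.31) = 4.898×10^-9
Ω = [Ca²⁺][CO3²⁻]/Ksp = (0.625×10^-3)(6.416×10^-6) / 4.898×10^-9 = 0.819

Ω = 0.819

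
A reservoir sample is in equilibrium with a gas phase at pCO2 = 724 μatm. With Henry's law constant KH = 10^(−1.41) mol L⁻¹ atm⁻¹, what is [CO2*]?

[CO2*] = 28.2 μmol/L

KH = 10^(−1.41) = 3.890×10^-2 mol L⁻¹ atm⁻¹
[CO2*] = KH · pCO2 = 3.890×10^-2 × 724×10^-6 atm = 2.82×10^-5 mol/L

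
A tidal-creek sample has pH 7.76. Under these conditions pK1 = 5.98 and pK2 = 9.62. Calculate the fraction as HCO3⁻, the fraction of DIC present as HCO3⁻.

α₁ = 1 / (1 + [H⁺]/K1 + K2/[H⁺]) = 1 / (1 + 10^-1.78 + 10^-1.86)
   = 1 / (1 + 0.016596 + 0.013804) = 1/1.0304 = 0.9705

α₁ = 0.970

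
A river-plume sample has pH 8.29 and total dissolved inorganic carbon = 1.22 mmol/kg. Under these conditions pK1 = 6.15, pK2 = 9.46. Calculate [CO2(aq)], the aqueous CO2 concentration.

[CO2*] = 8.22 μmol/kg

α₀ = 1 / (1 + K1/[H⁺] + K1K2/[H⁺]²) = 1 / (1 + 10^+2.14 + 10^+0.97)
   = 1 / (1 + 138.04 + 9.3325) = 1/148.37 = 0.006740
[CO2*] = α₀ × DIC = 0.006740 × 1.22 = 0.00822 mmol/kg = 8.22 μmol/kg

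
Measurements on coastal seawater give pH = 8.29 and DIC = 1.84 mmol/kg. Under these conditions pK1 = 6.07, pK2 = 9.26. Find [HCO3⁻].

[HCO3⁻] = 1.65 mmol/kg

α₁ = 1 / (1 + [H⁺]/K1 + K2/[H⁺]) = 1 / (1 + 10^-2.22 + 10^-0.97)
   = 1 / (1 + 0.0060256 + 0.10715) = 1/1.1132 = 0.8983
[HCO3⁻] = α₁ × DIC = 0.8983 × 1.84 = 1.65 mmol/kg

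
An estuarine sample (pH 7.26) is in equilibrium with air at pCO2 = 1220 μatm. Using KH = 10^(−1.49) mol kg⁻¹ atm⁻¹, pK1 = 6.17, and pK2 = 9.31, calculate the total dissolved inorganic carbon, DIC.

[CO2*] = KH · pCO2 = 10^(−1.49) × 1220×10^-6 = 3.948×10^-5 mol/kg
α₀ = 1/(1 + K1/[H⁺] + K1K2/[H⁺]²) = 1/(1 + 10^+1.09 + 10^-0.96) = 0.07456
DIC = [CO2*]/α₀ = 3.948×10^-5 / 0.07456 = 0.529 mmol/kg

DIC = 0.529 mmol/kg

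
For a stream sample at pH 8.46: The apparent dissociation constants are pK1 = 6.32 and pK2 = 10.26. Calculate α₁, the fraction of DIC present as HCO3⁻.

α₁ = 0.977

α₁ = 1 / (1 + [H⁺]/K1 + K2/[H⁺]) = 1 / (1 + 10^-2.14 + 10^-1.80)
   = 1 / (1 + 0.0072444 + 0.015849) = 1/1.0231 = 0.9774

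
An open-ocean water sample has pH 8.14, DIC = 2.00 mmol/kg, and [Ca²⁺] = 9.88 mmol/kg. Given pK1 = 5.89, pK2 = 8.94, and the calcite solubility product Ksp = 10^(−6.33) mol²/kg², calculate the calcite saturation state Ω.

α₂ = 1 / (1 + [H⁺]/K2 + [H⁺]²/(K1K2)) = 1 / (1 + 10^+0.80 + 10^-1.45)
   = 1 / (1 + 6.3096 + 0.035481) = 1/7.3451 = 0.1361
[CO3²⁻] = α₂ × DIC = 0.1361 × 2.00 = 0.2723 mmol/kg
Ksp = 10^(−6.33) = 4.677×10^-7
Ω = [Ca²⁺][CO3²⁻]/Ksp = (9.88×10^-3)(2.723×10^-4) / 4.677×10^-7 = 5.75

Ω = 5.75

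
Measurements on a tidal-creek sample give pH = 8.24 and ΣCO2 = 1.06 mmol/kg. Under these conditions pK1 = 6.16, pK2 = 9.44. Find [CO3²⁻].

[CO3²⁻] = 0.0624 mmol/kg

α₂ = 1 / (1 + [H⁺]/K2 + [H⁺]²/(K1K2)) = 1 / (1 + 10^+1.20 + 10^-0.88)
   = 1 / (1 + 15.849 + 0.13183) = 1/16.981 = 0.05889
[CO3²⁻] = α₂ × DIC = 0.05889 × 1.06 = 0.0624 mmol/kg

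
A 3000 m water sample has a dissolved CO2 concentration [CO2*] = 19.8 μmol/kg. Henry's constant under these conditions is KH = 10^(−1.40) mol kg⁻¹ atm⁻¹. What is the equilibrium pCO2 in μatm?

pCO2 = 497 μatm

KH = 10^(−1.40) = 3.981×10^-2 mol kg⁻¹ atm⁻¹
pCO2 = [CO2*]/KH = 19.8×10^-6 / 3.981×10^-2 = 4.97×10^-4 atm = 497 μatm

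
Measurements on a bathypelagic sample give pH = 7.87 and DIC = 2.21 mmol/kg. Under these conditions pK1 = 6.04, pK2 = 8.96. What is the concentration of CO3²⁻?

[CO3²⁻] = 0.164 mmol/kg

α₂ = 1 / (1 + [H⁺]/K2 + [H⁺]²/(K1K2)) = 1 / (1 + 10^+1.09 + 10^-0.74)
   = 1 / (1 + 12.303 + 0.18197) = 1/13.485 = 0.07416
[CO3²⁻] = α₂ × DIC = 0.07416 × 2.21 = 0.164 mmol/kg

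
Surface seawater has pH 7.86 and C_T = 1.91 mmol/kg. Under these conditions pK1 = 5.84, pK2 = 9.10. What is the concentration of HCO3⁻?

α₁ = 1 / (1 + [H⁺]/K1 + K2/[H⁺]) = 1 / (1 + 10^-2.02 + 10^-1.24)
   = 1 / (1 + 0.0095499 + 0.057544) = 1/1.0671 = 0.9371
[HCO3⁻] = α₁ × DIC = 0.9371 × 1.91 = 1.79 mmol/kg

[HCO3⁻] = 1.79 mmol/kg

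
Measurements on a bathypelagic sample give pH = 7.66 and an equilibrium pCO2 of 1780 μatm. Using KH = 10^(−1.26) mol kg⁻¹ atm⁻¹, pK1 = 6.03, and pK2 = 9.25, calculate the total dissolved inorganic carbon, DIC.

DIC = 4.38 mmol/kg

[CO2*] = KH · pCO2 = 10^(−1.26) × 1780×10^-6 = 9.782×10^-5 mol/kg
α₀ = 1/(1 + K1/[H⁺] + K1K2/[H⁺]²) = 1/(1 + 10^+1.63 + 10^+0.04) = 0.02234
DIC = [CO2*]/α₀ = 9.782×10^-5 / 0.02234 = 4.38 mmol/kg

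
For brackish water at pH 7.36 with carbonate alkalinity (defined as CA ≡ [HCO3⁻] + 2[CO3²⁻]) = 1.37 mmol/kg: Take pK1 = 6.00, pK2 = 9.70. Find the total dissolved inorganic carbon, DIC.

DIC = 1.42 mmol/kg

CA = [HCO3⁻] + 2[CO3²⁻] = (α₁ + 2α₂)·DIC
At pH 7.36: [H⁺]/K1 = 10^-1.36 = 0.043652, K2/[H⁺] = 10^-2.34 = 0.0045709
α₁ = 1/(1 + 0.043652 + 0.0045709) = 1/1.0482 = 0.9540; α₂ = α₁·K2/[H⁺] = 0.004361
α₁ + 2α₂ = 0.9627
DIC = CA / (α₁ + 2α₂) = 1.37 / 0.9627 = 1.42 mmol/kg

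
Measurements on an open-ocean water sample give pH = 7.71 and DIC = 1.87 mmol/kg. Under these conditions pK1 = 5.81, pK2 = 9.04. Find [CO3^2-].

α₂ = 1 / (1 + [H⁺]/K2 + [H⁺]²/(K1K2)) = 1 / (1 + 10^+1.33 + 10^-0.57)
   = 1 / (1 + 21.380 + 0.26915) = 1/22.649 = 0.04415
[CO3²⁻] = α₂ × DIC = 0.04415 × 1.87 = 0.0826 mmol/kg

[CO3²⁻] = 0.0826 mmol/kg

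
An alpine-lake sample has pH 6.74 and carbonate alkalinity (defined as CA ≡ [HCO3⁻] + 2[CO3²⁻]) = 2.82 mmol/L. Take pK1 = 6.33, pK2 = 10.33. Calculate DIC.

CA = [HCO3⁻] + 2[CO3²⁻] = (α₁ + 2α₂)·DIC
At pH 6.74: [H⁺]/K1 = 10^-0.41 = 0.38905, K2/[H⁺] = 10^-3.59 = 0.00025704
α₁ = 1/(1 + 0.38905 + 0.00025704) = 1/1.3893 = 0.7198; α₂ = α₁·K2/[H⁺] = 0.0001850
α₁ + 2α₂ = 0.7202
DIC = CA / (α₁ + 2α₂) = 2.82 / 0.7202 = 3.92 mmol/L

DIC = 3.92 mmol/L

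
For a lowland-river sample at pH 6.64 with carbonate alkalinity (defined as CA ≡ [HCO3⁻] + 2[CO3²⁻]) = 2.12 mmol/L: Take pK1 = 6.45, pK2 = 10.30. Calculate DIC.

DIC = 3.49 mmol/L

CA = [HCO3⁻] + 2[CO3²⁻] = (α₁ + 2α₂)·DIC
At pH 6.64: [H⁺]/K1 = 10^-0.19 = 0.64565, K2/[H⁺] = 10^-3.66 = 0.00021878
α₁ = 1/(1 + 0.64565 + 0.00021878) = 1/1.6459 = 0.6076; α₂ = α₁·K2/[H⁺] = 0.0001329
α₁ + 2α₂ = 0.6078
DIC = CA / (α₁ + 2α₂) = 2.12 / 0.6078 = 3.49 mmol/L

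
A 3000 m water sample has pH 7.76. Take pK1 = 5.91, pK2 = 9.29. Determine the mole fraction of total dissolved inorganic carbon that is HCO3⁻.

α₁ = 0.958

α₁ = 1 / (1 + [H⁺]/K1 + K2/[H⁺]) = 1 / (1 + 10^-1.85 + 10^-1.53)
   = 1 / (1 + 0.014125 + 0.029512) = 1/1.0436 = 0.9582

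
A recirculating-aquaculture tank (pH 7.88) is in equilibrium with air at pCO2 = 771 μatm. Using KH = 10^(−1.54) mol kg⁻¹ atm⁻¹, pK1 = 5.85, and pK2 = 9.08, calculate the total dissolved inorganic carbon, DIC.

[CO2*] = KH · pCO2 = 10^(−1.54) × 771×10^-6 = 2.224×10^-5 mol/kg
α₀ = 1/(1 + K1/[H⁺] + K1K2/[H⁺]²) = 1/(1 + 10^+2.03 + 10^+0.83) = 0.008702
DIC = [CO2*]/α₀ = 2.224×10^-5 / 0.008702 = 2.56 mmol/kg

DIC = 2.56 mmol/kg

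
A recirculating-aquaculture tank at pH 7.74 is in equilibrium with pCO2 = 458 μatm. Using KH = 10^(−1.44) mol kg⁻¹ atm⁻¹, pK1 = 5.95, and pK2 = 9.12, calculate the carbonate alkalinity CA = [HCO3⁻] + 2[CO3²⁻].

[CO2*] = KH · pCO2 = 10^(−1.44) × 458×10^-6 = 1.663×10^-5 mol/kg
α₀ = 1/(1 + K1/[H⁺] + K1K2/[H⁺]²) = 1/(1 + 10^+1.79 + 10^+0.41) = 0.01533
DIC = [CO2*]/α₀ = 1.663×10^-5 / 0.01533 = 1.085 mmol/kg
CA = (α₁ + 2α₂)·DIC = (0.9453 + 2×0.03941) × 1.085 = 1.11 mmol/kg

CA = 1.11 mmol/kg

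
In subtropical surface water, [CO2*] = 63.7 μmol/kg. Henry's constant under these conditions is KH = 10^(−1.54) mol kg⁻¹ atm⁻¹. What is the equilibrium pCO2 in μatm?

pCO2 = 2210 μatm

KH = 10^(−1.54) = 2.884×10^-2 mol kg⁻¹ atm⁻¹
pCO2 = [CO2*]/KH = 63.7×10^-6 / 2.884×10^-2 = 2.21×10^-3 atm = 2210 μatm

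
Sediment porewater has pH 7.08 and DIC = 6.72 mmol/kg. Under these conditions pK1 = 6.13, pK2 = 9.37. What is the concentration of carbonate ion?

[CO3²⁻] = 0.0308 mmol/kg

α₂ = 1 / (1 + [H⁺]/K2 + [H⁺]²/(K1K2)) = 1 / (1 + 10^+2.29 + 10^+1.34)
   = 1 / (1 + 194.98 + 21.878) = 1/217.86 = 0.004590
[CO3²⁻] = α₂ × DIC = 0.004590 × 6.72 = 0.0308 mmol/kg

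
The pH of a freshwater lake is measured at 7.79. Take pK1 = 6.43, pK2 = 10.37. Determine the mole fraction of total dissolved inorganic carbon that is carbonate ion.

α₂ = 1 / (1 + [H⁺]/K2 + [H⁺]²/(K1K2)) = 1 / (1 + 10^+2.58 + 10^+1.22)
   = 1 / (1 + 380.19 + 16.596) = 1/397.79 = 0.002514

α₂ = 0.00251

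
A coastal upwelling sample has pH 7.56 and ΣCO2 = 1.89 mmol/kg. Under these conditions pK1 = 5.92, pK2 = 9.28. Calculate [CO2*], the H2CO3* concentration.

α₀ = 1 / (1 + K1/[H⁺] + K1K2/[H⁺]²) = 1 / (1 + 10^+1.64 + 10^-0.08)
   = 1 / (1 + 43.652 + 0.83176) = 1/45.483 = 0.02199
[CO2*] = α₀ × DIC = 0.02199 × 1.89 = 0.0416 mmol/kg

[CO2*] = 0.0416 mmol/kg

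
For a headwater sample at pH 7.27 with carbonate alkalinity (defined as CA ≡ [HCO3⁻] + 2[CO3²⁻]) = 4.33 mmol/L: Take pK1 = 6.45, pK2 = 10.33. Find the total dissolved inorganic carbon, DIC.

DIC = 4.98 mmol/L

CA = [HCO3⁻] + 2[CO3²⁻] = (α₁ + 2α₂)·DIC
At pH 7.27: [H⁺]/K1 = 10^-0.82 = 0.15136, K2/[H⁺] = 10^-3.06 = 0.00087096
α₁ = 1/(1 + 0.15136 + 0.00087096) = 1/1.1522 = 0.8679; α₂ = α₁·K2/[H⁺] = 0.0007559
α₁ + 2α₂ = 0.8694
DIC = CA / (α₁ + 2α₂) = 4.33 / 0.8694 = 4.98 mmol/L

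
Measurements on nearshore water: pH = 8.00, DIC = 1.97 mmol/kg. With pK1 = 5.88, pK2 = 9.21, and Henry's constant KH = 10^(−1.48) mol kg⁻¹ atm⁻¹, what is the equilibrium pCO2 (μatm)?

pCO2 = 422 μatm

α₀ = 1 / (1 + K1/[H⁺] + K1K2/[H⁺]²) = 1 / (1 + 10^+2.12 + 10^+0.91)
   = 1 / (1 + 131.83 + 8.1283) = 1/140.95 = 0.007095
[CO2*] = α₀ × DIC = 0.007095 × 1.97 = 0.01398 mmol/kg = 13.98 μmol/kg
pCO2 = [CO2*]/KH = 1.398×10^-5 / 3.311×10^-2 = 422 μatm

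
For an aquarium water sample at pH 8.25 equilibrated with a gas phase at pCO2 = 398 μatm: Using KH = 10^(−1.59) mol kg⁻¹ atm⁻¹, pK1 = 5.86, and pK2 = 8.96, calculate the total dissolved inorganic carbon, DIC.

DIC = 3.01 mmol/kg

[CO2*] = KH · pCO2 = 10^(−1.59) × 398×10^-6 = 1.023×10^-5 mol/kg
α₀ = 1/(1 + K1/[H⁺] + K1K2/[H⁺]²) = 1/(1 + 10^+2.39 + 10^+1.68) = 0.003398
DIC = [CO2*]/α₀ = 1.023×10^-5 / 0.003398 = 3.01 mmol/kg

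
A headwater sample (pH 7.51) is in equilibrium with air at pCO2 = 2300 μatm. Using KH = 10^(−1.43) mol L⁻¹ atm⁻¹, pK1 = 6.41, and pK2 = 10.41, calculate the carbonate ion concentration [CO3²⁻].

[CO2*] = KH · pCO2 = 10^(−1.43) × 2300×10^-6 = 8.545×10^-5 mol/L
α₀ = 1/(1 + K1/[H⁺] + K1K2/[H⁺]²) = 1/(1 + 10^+1.10 + 10^-1.80) = 0.07350
DIC = [CO2*]/α₀ = 8.545×10^-5 / 0.07350 = 1.163 mmol/L
[CO3²⁻] = α₂·DIC; α₂ = 0.001165, so [CO3²⁻] = 0.001165 × 1.163 = 0.00135 mmol/L = 1.35 μmol/L

[CO3²⁻] = 1.35 μmol/L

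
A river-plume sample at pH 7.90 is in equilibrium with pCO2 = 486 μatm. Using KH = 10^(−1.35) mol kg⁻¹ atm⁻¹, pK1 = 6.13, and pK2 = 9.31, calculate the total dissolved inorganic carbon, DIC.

DIC = 1.35 mmol/kg

[CO2*] = KH · pCO2 = 10^(−1.35) × 486×10^-6 = 2.171×10^-5 mol/kg
α₀ = 1/(1 + K1/[H⁺] + K1K2/[H⁺]²) = 1/(1 + 10^+1.77 + 10^+0.36) = 0.01608
DIC = [CO2*]/α₀ = 2.171×10^-5 / 0.01608 = 1.35 mmol/kg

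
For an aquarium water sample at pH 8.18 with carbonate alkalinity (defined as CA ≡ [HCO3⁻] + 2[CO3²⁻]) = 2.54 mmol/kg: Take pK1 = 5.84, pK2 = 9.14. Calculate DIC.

CA = [HCO3⁻] + 2[CO3²⁻] = (α₁ + 2α₂)·DIC
At pH 8.18: [H⁺]/K1 = 10^-2.34 = 0.0045709, K2/[H⁺] = 10^-0.96 = 0.10965
α₁ = 1/(1 + 0.0045709 + 0.10965) = 1/1.1142 = 0.8975; α₂ = α₁·K2/[H⁺] = 0.09841
α₁ + 2α₂ = 1.0943
DIC = CA / (α₁ + 2α₂) = 2.54 / 1.0943 = 2.32 mmol/kg

DIC = 2.32 mmol/kg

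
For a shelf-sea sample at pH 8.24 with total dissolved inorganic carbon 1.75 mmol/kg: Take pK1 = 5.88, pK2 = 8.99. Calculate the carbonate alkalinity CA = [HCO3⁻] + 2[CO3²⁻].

CA = [HCO3⁻] + 2[CO3²⁻] = (α₁ + 2α₂)·DIC
At pH 8.24: [H⁺]/K1 = 10^-2.36 = 0.0043652, K2/[H⁺] = 10^-0.75 = 0.17783
α₁ = 1/(1 + 0.0043652 + 0.17783) = 1/1.1822 = 0.8459; α₂ = α₁·K2/[H⁺] = 0.1504
α₁ + 2α₂ = 1.1467
CA = 1.1467 × 1.75 = 2.01 mmol/kg

CA = 2.01 mmol/kg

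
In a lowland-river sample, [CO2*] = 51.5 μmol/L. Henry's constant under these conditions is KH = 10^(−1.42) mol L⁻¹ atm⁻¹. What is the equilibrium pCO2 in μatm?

pCO2 = 1350 μatm

KH = 10^(−1.42) = 3.802×10^-2 mol L⁻¹ atm⁻¹
pCO2 = [CO2*]/KH = 51.5×10^-6 / 3.802×10^-2 = 1.35×10^-3 atm = 1350 μatm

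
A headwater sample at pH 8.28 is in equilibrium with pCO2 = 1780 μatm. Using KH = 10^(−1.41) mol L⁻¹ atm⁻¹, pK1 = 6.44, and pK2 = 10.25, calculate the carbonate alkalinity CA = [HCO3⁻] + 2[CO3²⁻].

[CO2*] = KH · pCO2 = 10^(−1.41) × 1780×10^-6 = 6.925×10^-5 mol/L
α₀ = 1/(1 + K1/[H⁺] + K1K2/[H⁺]²) = 1/(1 + 10^+1.84 + 10^-0.13) = 0.01410
DIC = [CO2*]/α₀ = 6.925×10^-5 / 0.01410 = 4.912 mmol/L
CA = (α₁ + 2α₂)·DIC = (0.9754 + 2×0.01045) × 4.912 = 4.89 mmol/L

CA = 4.89 mmol/L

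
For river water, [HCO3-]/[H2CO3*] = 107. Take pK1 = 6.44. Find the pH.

From K1 = [H⁺][HCO3-]/[H2CO3*]:  pH = pK1 + log₁₀([HCO3-]/[H2CO3*])
log₁₀(107) = +2.029
pH = 6.44 + (+2.029) = 8.47

pH = 8.47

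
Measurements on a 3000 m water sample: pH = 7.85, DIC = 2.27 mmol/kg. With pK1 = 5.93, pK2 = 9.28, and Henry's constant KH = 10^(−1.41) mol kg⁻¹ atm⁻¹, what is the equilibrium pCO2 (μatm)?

α₀ = 1 / (1 + K1/[H⁺] + K1K2/[H⁺]²) = 1 / (1 + 10^+1.92 + 10^+0.49)
   = 1 / (1 + 83.176 + 3.0903) = 1/87.267 = 0.01146
[CO2*] = α₀ × DIC = 0.01146 × 2.27 = 0.02601 mmol/kg
pCO2 = [CO2*]/KH = 2.601×10^-5 / 3.890×10^-2 = 669 μatm

pCO2 = 669 μatm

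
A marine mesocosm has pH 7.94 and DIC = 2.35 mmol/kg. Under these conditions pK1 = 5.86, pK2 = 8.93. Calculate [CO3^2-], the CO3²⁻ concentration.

[CO3²⁻] = 0.217 mmol/kg

α₂ = 1 / (1 + [H⁺]/K2 + [H⁺]²/(K1K2)) = 1 / (1 + 10^+0.99 + 10^-1.09)
   = 1 / (1 + 9.7724 + 0.081283) = 1/10.854 = 0.09213
[CO3²⁻] = α₂ × DIC = 0.09213 × 2.35 = 0.217 mmol/kg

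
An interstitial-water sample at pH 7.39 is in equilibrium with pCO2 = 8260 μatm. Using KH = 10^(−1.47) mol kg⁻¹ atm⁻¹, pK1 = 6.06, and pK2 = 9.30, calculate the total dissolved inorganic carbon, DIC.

DIC = 6.34 mmol/kg

[CO2*] = KH · pCO2 = 10^(−1.47) × 8260×10^-6 = 2.799×10^-4 mol/kg
α₀ = 1/(1 + K1/[H⁺] + K1K2/[H⁺]²) = 1/(1 + 10^+1.33 + 10^-0.58) = 0.04416
DIC = [CO2*]/α₀ = 2.799×10^-4 / 0.04416 = 6.34 mmol/kg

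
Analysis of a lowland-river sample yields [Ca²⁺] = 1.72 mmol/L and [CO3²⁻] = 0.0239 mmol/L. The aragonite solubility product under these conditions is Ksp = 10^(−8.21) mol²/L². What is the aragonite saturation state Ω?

Ksp = 10^(−8.21) = 6.166×10^-9
Ω = [Ca²⁺][CO3²⁻]/Ksp = (1.72×10^-3)(0.0239×10^-3) / 6.166×10^-9 = 6.67

Ω = 6.67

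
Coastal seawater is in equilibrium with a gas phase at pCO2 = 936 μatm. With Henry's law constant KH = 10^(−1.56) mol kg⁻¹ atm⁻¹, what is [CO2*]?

KH = 10^(−1.56) = 2.754×10^-2 mol kg⁻¹ atm⁻¹
[CO2*] = KH · pCO2 = 2.754×10^-2 × 936×10^-6 atm = 2.58×10^-5 mol/kg

[CO2*] = 25.8 μmol/kg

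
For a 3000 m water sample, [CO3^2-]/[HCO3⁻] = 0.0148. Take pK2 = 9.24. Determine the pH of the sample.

pH = 7.41

From K2 = [H⁺][CO3^2-]/[HCO3⁻]:  pH = pK2 + log₁₀([CO3^2-]/[HCO3⁻])
log₁₀(0.0148) = -1.830
pH = 9.24 + (-1.830) = 7.41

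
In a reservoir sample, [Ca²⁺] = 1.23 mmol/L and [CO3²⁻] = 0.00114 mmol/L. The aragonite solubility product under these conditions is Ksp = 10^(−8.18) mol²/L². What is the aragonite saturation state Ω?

Ω = 0.212

Ksp = 10^(−8.18) = 6.607×10^-9
Ω = [Ca²⁺][CO3²⁻]/Ksp = (1.23×10^-3)(0.00114×10^-3) / 6.607×10^-9 = 0.212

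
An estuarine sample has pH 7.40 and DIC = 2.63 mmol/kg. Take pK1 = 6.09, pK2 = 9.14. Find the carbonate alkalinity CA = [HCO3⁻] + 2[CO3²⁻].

CA = 2.55 mmol/kg

CA = [HCO3⁻] + 2[CO3²⁻] = (α₁ + 2α₂)·DIC
At pH 7.40: [H⁺]/K1 = 10^-1.31 = 0.048978, K2/[H⁺] = 10^-1.74 = 0.018197
α₁ = 1/(1 + 0.048978 + 0.018197) = 1/1.0672 = 0.9371; α₂ = α₁·K2/[H⁺] = 0.01705
α₁ + 2α₂ = 0.9712
CA = 0.9712 × 2.63 = 2.55 mmol/kg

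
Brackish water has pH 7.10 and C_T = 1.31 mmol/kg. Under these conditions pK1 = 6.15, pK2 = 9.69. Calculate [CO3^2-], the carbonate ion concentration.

α₂ = 1 / (1 + [H⁺]/K2 + [H⁺]²/(K1K2)) = 1 / (1 + 10^+2.59 + 10^+1.64)
   = 1 / (1 + 389.05 + 43.652) = 1/433.70 = 0.002306
[CO3²⁻] = α₂ × DIC = 0.002306 × 1.31 = 0.00302 mmol/kg = 3.02 μmol/kg

[CO3²⁻] = 3.02 μmol/kg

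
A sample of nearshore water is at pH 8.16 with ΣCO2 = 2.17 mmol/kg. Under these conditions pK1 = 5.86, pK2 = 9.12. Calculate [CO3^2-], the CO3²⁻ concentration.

[CO3²⁻] = 0.213 mmol/kg

α₂ = 1 / (1 + [H⁺]/K2 + [H⁺]²/(K1K2)) = 1 / (1 + 10^+0.96 + 10^-1.34)
   = 1 / (1 + 9.1201 + 0.045709) = 1/10.166 = 0.09837
[CO3²⁻] = α₂ × DIC = 0.09837 × 2.17 = 0.213 mmol/kg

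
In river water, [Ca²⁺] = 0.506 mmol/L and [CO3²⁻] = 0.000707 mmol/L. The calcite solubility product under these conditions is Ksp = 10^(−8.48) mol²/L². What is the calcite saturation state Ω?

Ω = 0.108

Ksp = 10^(−8.48) = 3.311×10^-9
Ω = [Ca²⁺][CO3²⁻]/Ksp = (0.506×10^-3)(0.000707×10^-3) / 3.311×10^-9 = 0.108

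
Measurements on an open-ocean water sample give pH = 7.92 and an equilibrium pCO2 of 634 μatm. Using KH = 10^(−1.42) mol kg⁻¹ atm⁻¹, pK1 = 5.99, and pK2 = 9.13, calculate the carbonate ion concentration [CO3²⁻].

[CO3²⁻] = 0.126 mmol/kg

[CO2*] = KH · pCO2 = 10^(−1.42) × 634×10^-6 = 2.410×10^-5 mol/kg
α₀ = 1/(1 + K1/[H⁺] + K1K2/[H⁺]²) = 1/(1 + 10^+1.93 + 10^+0.72) = 0.01095
DIC = [CO2*]/α₀ = 2.410×10^-5 / 0.01095 = 2.202 mmol/kg
[CO3²⁻] = α₂·DIC; α₂ = 0.05744, so [CO3²⁻] = 0.05744 × 2.202 = 0.126 mmol/kg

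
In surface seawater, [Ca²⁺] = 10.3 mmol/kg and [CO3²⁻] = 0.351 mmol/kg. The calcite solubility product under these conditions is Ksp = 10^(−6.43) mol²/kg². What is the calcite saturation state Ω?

Ksp = 10^(−6.43) = 3.715×10^-7
Ω = [Ca²⁺][CO3²⁻]/Ksp = (10.3×10^-3)(0.351×10^-3) / 3.715×10^-7 = 9.73

Ω = 9.73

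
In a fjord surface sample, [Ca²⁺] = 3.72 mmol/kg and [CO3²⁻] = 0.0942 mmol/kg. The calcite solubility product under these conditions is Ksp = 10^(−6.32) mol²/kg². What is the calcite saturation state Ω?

Ω = 0.732

Ksp = 10^(−6.32) = 4.786×10^-7
Ω = [Ca²⁺][CO3²⁻]/Ksp = (3.72×10^-3)(0.0942×10^-3) / 4.786×10^-7 = 0.732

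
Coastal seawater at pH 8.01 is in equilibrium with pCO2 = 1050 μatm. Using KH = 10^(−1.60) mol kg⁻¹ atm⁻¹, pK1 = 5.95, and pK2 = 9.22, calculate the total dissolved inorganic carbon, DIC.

DIC = 3.24 mmol/kg

[CO2*] = KH · pCO2 = 10^(−1.60) × 1050×10^-6 = 2.637×10^-5 mol/kg
α₀ = 1/(1 + K1/[H⁺] + K1K2/[H⁺]²) = 1/(1 + 10^+2.06 + 10^+0.85) = 0.008137
DIC = [CO2*]/α₀ = 2.637×10^-5 / 0.008137 = 3.24 mmol/kg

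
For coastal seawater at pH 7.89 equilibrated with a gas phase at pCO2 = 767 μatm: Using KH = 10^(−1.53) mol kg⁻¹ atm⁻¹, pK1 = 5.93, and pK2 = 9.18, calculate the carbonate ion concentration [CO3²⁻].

[CO2*] = KH · pCO2 = 10^(−1.53) × 767×10^-6 = 2.264×10^-5 mol/kg
α₀ = 1/(1 + K1/[H⁺] + K1K2/[H⁺]²) = 1/(1 + 10^+1.96 + 10^+0.67) = 0.01032
DIC = [CO2*]/α₀ = 2.264×10^-5 / 0.01032 = 2.193 mmol/kg
[CO3²⁻] = α₂·DIC; α₂ = 0.04828, so [CO3²⁻] = 0.04828 × 2.193 = 0.106 mmol/kg

[CO3²⁻] = 0.106 mmol/kg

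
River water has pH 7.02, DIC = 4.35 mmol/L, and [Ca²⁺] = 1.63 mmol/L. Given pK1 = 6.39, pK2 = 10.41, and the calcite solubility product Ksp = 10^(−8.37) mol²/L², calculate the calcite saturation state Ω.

Ω = 0.548

α₂ = 1 / (1 + [H⁺]/K2 + [H⁺]²/(K1K2)) = 1 / (1 + 10^+3.39 + 10^+2.76)
   = 1 / (1 + 2454.7 + 575.44) = 1/3031.1 = 0.0003299
[CO3²⁻] = α₂ × DIC = 0.0003299 × 4.35 = 0.001435 mmol/L = 1.435 μmol/L
Ksp = 10^(−8.37) = 4.266×10^-9
Ω = [Ca²⁺][CO3²⁻]/Ksp = (1.63×10^-3)(1.435×10^-6) / 4.266×10^-9 = 0.548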